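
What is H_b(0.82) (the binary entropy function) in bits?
0.6801 bits

The binary entropy function is:
H(p) = -p log(p) - (1-p) log(1-p)

H(0.82) = -0.82 × log_2(0.82) - 0.18 × log_2(0.18)
H(0.82) = 0.6801 bits

Note: Binary entropy is maximized at p=0.5 (H=1 bit) and minimized at p=0 or p=1 (H=0).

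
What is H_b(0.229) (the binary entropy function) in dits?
0.2337 dits

The binary entropy function is:
H(p) = -p log(p) - (1-p) log(1-p)

H(0.229) = -0.229 × log_10(0.229) - 0.771 × log_10(0.771)
H(0.229) = 0.2337 dits

Note: Binary entropy is maximized at p=0.5 (H=1 bit) and minimized at p=0 or p=1 (H=0).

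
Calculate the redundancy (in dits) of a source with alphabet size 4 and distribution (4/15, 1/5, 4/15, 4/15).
0.0030 dits

Redundancy measures how far a source is from maximum entropy:
R = H_max - H(X)

Maximum entropy for 4 symbols: H_max = log_10(4) = 0.6021 dits
Actual entropy: H(X) = 0.5990 dits
Redundancy: R = 0.6021 - 0.5990 = 0.0030 dits

This redundancy represents potential for compression: the source could be compressed by 0.0030 dits per symbol.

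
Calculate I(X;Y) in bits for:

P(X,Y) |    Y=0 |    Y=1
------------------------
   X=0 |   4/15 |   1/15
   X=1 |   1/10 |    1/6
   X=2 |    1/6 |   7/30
0.1097 bits

Mutual information: I(X;Y) = H(X) + H(Y) - H(X,Y)

Marginals:
P(X) = (1/3, 4/15, 2/5), H(X) = 1.5656 bits
P(Y) = (8/15, 7/15), H(Y) = 0.9968 bits

Joint entropy: H(X,Y) = 2.4527 bits

I(X;Y) = 1.5656 + 0.9968 - 2.4527 = 0.1097 bits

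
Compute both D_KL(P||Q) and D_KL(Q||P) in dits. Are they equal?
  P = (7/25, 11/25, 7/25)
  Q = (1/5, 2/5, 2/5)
D_KL(P||Q) = 0.0158, D_KL(Q||P) = 0.0162

KL divergence is not symmetric: D_KL(P||Q) ≠ D_KL(Q||P) in general.

D_KL(P||Q) = 0.0158 dits
D_KL(Q||P) = 0.0162 dits

No, they are not equal!

This asymmetry is why KL divergence is not a true distance metric.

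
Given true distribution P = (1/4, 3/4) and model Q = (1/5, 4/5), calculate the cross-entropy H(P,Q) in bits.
0.8219 bits

Cross-entropy: H(P,Q) = -Σ p(x) log q(x)

Alternatively: H(P,Q) = H(P) + D_KL(P||Q)
H(P) = 0.8113 bits
D_KL(P||Q) = 0.0106 bits

H(P,Q) = 0.8113 + 0.0106 = 0.8219 bits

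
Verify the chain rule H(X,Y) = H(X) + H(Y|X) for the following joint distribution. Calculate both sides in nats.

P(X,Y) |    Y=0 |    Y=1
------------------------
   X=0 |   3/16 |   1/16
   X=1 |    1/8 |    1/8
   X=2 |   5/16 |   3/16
H(X,Y) = 1.6844, H(X) = 1.0397, H(Y|X) = 0.6447 (all in nats)

Chain rule: H(X,Y) = H(X) + H(Y|X)

Left side — joint entropy directly:
H(X,Y) = -Σ p(x,y) log p(x,y) = 1.6844 nats

Right side — compute H(Y|X) from the conditional distributions:
P(X) = (1/4, 1/4, 1/2), so H(X) = 1.0397 nats
H(Y|X) = Σ_x P(X=x) · H(Y|X=x):
  P(Y|X=0) = (3/4, 1/4), H(Y|X=0) = 0.5623, weight P(X=0) = 1/4
  P(Y|X=1) = (1/2, 1/2), H(Y|X=1) = 0.6931, weight P(X=1) = 1/4
  P(Y|X=2) = (5/8, 3/8), H(Y|X=2) = 0.6616, weight P(X=2) = 1/2
H(Y|X) = 0.6447 nats

H(X) + H(Y|X) = 1.0397 + 0.6447 = 1.6844 nats

Both sides equal 1.6844 nats. ✓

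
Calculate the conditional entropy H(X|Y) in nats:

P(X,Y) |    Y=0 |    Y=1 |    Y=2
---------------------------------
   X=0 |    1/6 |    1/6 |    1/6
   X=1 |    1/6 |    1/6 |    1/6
0.6931 nats

Using the chain rule: H(X|Y) = H(X,Y) - H(Y)

First, compute H(X,Y) = 1.7918 nats

Marginal P(Y) = (1/3, 1/3, 1/3)
H(Y) = 1.0986 nats

H(X|Y) = H(X,Y) - H(Y) = 1.7918 - 1.0986 = 0.6931 nats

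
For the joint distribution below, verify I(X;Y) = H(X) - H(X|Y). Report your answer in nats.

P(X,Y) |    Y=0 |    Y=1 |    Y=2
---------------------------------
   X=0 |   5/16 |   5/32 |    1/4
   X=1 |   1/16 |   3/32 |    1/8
I(X;Y) = 0.0211 nats

Mutual information has multiple equivalent forms:
- I(X;Y) = H(X) - H(X|Y)
- I(X;Y) = H(Y) - H(Y|X)
- I(X;Y) = H(X) + H(Y) - H(X,Y)

Computing all quantities:
H(X) = 0.5941, H(Y) = 1.0822, H(X,Y) = 1.6552
H(X|Y) = 0.5730, H(Y|X) = 1.0611

Verification:
H(X) - H(X|Y) = 0.5941 - 0.5730 = 0.0211
H(Y) - H(Y|X) = 1.0822 - 1.0611 = 0.0211
H(X) + H(Y) - H(X,Y) = 0.5941 + 1.0822 - 1.6552 = 0.0211

All forms give I(X;Y) = 0.0211 nats. ✓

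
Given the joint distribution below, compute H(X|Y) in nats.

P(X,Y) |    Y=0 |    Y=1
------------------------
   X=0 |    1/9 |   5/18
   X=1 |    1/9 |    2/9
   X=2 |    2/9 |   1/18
0.9862 nats

Using the chain rule: H(X|Y) = H(X,Y) - H(Y)

First, compute H(X,Y) = 1.6731 nats

Marginal P(Y) = (4/9, 5/9)
H(Y) = 0.6870 nats

H(X|Y) = H(X,Y) - H(Y) = 1.6731 - 0.6870 = 0.9862 nats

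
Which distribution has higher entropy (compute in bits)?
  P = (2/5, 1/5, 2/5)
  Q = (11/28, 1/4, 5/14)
Q

Computing entropies in bits:
H(P) = 1.5219
H(Q) = 1.5601

Distribution Q has higher entropy.

Intuition: The distribution closer to uniform (more spread out) has higher entropy.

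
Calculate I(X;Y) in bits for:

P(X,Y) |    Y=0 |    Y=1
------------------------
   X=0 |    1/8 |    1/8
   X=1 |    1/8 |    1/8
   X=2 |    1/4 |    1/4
0.0000 bits

Mutual information: I(X;Y) = H(X) + H(Y) - H(X,Y)

Marginals:
P(X) = (1/4, 1/4, 1/2), H(X) = 1.5000 bits
P(Y) = (1/2, 1/2), H(Y) = 1.0000 bits

Joint entropy: H(X,Y) = 2.5000 bits

I(X;Y) = 1.5000 + 1.0000 - 2.5000 = 0.0000 bits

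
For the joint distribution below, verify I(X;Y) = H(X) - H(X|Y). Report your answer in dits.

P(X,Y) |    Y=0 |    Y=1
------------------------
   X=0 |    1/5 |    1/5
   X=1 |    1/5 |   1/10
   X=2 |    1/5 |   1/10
I(X;Y) = 0.0060 dits

Mutual information has multiple equivalent forms:
- I(X;Y) = H(X) - H(X|Y)
- I(X;Y) = H(Y) - H(Y|X)
- I(X;Y) = H(X) + H(Y) - H(X,Y)

Computing all quantities:
H(X) = 0.4729, H(Y) = 0.2923, H(X,Y) = 0.7592
H(X|Y) = 0.4669, H(Y|X) = 0.2863

Verification:
H(X) - H(X|Y) = 0.4729 - 0.4669 = 0.0060
H(Y) - H(Y|X) = 0.2923 - 0.2863 = 0.0060
H(X) + H(Y) - H(X,Y) = 0.4729 + 0.2923 - 0.7592 = 0.0060

All forms give I(X;Y) = 0.0060 dits. ✓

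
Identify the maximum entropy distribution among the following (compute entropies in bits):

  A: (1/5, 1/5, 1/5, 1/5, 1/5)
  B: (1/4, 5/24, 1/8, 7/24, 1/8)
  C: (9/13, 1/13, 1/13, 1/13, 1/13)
A

For a discrete distribution over n outcomes, entropy is maximized by the uniform distribution.

Computing entropies:
H(A) = 2.3219 bits
H(B) = 2.2399 bits
H(C) = 1.5059 bits

The uniform distribution (where all probabilities equal 1/5) achieves the maximum entropy of log_2(5) = 2.3219 bits.

Distribution A has the highest entropy.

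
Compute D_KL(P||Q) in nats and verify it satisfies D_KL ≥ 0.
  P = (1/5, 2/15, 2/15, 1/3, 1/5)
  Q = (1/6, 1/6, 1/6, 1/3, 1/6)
0.0134 nats

KL divergence satisfies the Gibbs inequality: D_KL(P||Q) ≥ 0 for all distributions P, Q.

D_KL(P||Q) = Σ p(x) log(p(x)/q(x))
Term by term:
  x=0: 1/5 × log_e[(1/5)/(1/6)] = 0.0365
  x=1: 2/15 × log_e[(2/15)/(1/6)] = -0.0298
  x=2: 2/15 × log_e[(2/15)/(1/6)] = -0.0298
  x=3: 1/3 × log_e[(1/3)/(1/3)] = 0.0000
  x=4: 1/5 × log_e[(1/5)/(1/6)] = 0.0365
D_KL(P||Q) = 0.0134 nats

D_KL(P||Q) = 0.0134 ≥ 0 ✓

This non-negativity is a fundamental property: relative entropy cannot be negative because it measures how different Q is from P.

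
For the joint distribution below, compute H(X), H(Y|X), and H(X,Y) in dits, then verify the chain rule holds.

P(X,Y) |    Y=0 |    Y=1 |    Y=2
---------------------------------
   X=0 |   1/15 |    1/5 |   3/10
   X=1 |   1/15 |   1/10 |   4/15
H(X,Y) = 0.7065, H(X) = 0.2972, H(Y|X) = 0.4094 (all in dits)

Chain rule: H(X,Y) = H(X) + H(Y|X)

Left side — joint entropy directly:
H(X,Y) = -Σ p(x,y) log p(x,y) = 0.7065 dits

Right side — compute H(Y|X) from the conditional distributions:
P(X) = (17/30, 13/30), so H(X) = 0.2972 dits
H(Y|X) = Σ_x P(X=x) · H(Y|X=x):
  P(Y|X=0) = (2/17, 6/17, 9/17), H(Y|X=0) = 0.4152, weight P(X=0) = 17/30
  P(Y|X=1) = (2/13, 3/13, 8/13), H(Y|X=1) = 0.4018, weight P(X=1) = 13/30
H(Y|X) = 0.4094 dits

H(X) + H(Y|X) = 0.2972 + 0.4094 = 0.7065 dits

Both sides equal 0.7065 dits. ✓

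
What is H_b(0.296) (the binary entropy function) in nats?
0.6074 nats

The binary entropy function is:
H(p) = -p log(p) - (1-p) log(1-p)

H(0.296) = -0.296 × log_e(0.296) - 0.704 × log_e(0.704)
H(0.296) = 0.6074 nats

Note: Binary entropy is maximized at p=0.5 (H=1 bit) and minimized at p=0 or p=1 (H=0).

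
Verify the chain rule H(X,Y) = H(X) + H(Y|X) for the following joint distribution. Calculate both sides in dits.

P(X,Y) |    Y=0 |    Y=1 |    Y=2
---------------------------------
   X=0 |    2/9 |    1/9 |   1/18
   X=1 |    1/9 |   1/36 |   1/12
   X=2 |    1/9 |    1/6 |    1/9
H(X,Y) = 0.9019, H(X) = 0.4642, H(Y|X) = 0.4377 (all in dits)

Chain rule: H(X,Y) = H(X) + H(Y|X)

Left side — joint entropy directly:
H(X,Y) = -Σ p(x,y) log p(x,y) = 0.9019 dits

Right side — compute H(Y|X) from the conditional distributions:
P(X) = (7/18, 2/9, 7/18), so H(X) = 0.4642 dits
H(Y|X) = Σ_x P(X=x) · H(Y|X=x):
  P(Y|X=0) = (4/7, 2/7, 1/7), H(Y|X=0) = 0.4151, weight P(X=0) = 7/18
  P(Y|X=1) = (1/2, 1/8, 3/8), H(Y|X=1) = 0.4231, weight P(X=1) = 2/9
  P(Y|X=2) = (2/7, 3/7, 2/7), H(Y|X=2) = 0.4686, weight P(X=2) = 7/18
H(Y|X) = 0.4377 dits

H(X) + H(Y|X) = 0.4642 + 0.4377 = 0.9019 dits

Both sides equal 0.9019 dits. ✓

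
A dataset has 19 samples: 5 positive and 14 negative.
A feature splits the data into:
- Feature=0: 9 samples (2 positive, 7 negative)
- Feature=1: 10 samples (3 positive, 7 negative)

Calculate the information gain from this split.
0.0056 bits

Information Gain = H(Y) - H(Y|Feature)

Before split:
P(positive) = 5/19 = 0.2632
H(Y) = 0.8315 bits

After split:
Feature=0: H = 0.7642 bits (weight = 9/19)
Feature=1: H = 0.8813 bits (weight = 10/19)
H(Y|Feature) = (9/19)×0.7642 + (10/19)×0.8813 = 0.8258 bits

Information Gain = 0.8315 - 0.8258 = 0.0056 bits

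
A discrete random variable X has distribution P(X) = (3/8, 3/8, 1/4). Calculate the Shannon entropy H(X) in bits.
1.5613 bits

Shannon entropy is H(X) = -Σ p(x) log p(x).

For P = (3/8, 3/8, 1/4):
H = -3/8 × log_2(3/8) -3/8 × log_2(3/8) -1/4 × log_2(1/4)
H = 1.5613 bits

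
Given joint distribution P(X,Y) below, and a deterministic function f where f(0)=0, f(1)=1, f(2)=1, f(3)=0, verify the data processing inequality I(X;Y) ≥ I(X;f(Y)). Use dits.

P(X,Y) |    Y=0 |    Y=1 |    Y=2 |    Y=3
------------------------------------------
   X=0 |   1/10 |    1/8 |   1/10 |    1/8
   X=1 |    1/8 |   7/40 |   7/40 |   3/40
I(X;Y) = 0.0075, I(X;f(Y)) = 0.0041, inequality holds: 0.0075 ≥ 0.0041

Data Processing Inequality: For any Markov chain X → Y → Z, we have I(X;Y) ≥ I(X;Z).

Here Z = f(Y) is a deterministic function of Y, forming X → Y → Z.

Original I(X;Y) = 0.0075 dits

After applying f:
P(X,Z) where Z=f(Y):
- P(X,Z=0) = P(X,Y=0) + P(X,Y=3)
- P(X,Z=1) = P(X,Y=1) + P(X,Y=2)

I(X;Z) = I(X;f(Y)) = 0.0041 dits

Verification: 0.0075 ≥ 0.0041 ✓

Information cannot be created by processing; the function f can only lose information about X.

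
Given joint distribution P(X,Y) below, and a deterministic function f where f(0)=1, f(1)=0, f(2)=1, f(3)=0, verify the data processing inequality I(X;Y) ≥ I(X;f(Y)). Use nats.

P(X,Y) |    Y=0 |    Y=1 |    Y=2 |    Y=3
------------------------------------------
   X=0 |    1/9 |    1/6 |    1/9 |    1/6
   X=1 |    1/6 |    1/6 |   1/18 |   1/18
I(X;Y) = 0.0379, I(X;f(Y)) = 0.0050, inequality holds: 0.0379 ≥ 0.0050

Data Processing Inequality: For any Markov chain X → Y → Z, we have I(X;Y) ≥ I(X;Z).

Here Z = f(Y) is a deterministic function of Y, forming X → Y → Z.

Original I(X;Y) = 0.0379 nats

After applying f:
P(X,Z) where Z=f(Y):
- P(X,Z=0) = P(X,Y=1) + P(X,Y=3)
- P(X,Z=1) = P(X,Y=0) + P(X,Y=2)

I(X;Z) = I(X;f(Y)) = 0.0050 nats

Verification: 0.0379 ≥ 0.0050 ✓

Information cannot be created by processing; the function f can only lose information about X.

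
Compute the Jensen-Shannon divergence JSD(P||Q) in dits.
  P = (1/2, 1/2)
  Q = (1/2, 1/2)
0.0000 dits

Jensen-Shannon divergence is:
JSD(P||Q) = 0.5 × D_KL(P||M) + 0.5 × D_KL(Q||M)
where M = 0.5 × (P + Q) is the mixture distribution.

M = 0.5 × (1/2, 1/2) + 0.5 × (1/2, 1/2) = (1/2, 1/2)

D_KL(P||M) = 0.0000 dits
D_KL(Q||M) = 0.0000 dits

JSD(P||Q) = 0.5 × 0.0000 + 0.5 × 0.0000 = 0.0000 dits

Unlike KL divergence, JSD is symmetric and bounded: 0 ≤ JSD ≤ log(2).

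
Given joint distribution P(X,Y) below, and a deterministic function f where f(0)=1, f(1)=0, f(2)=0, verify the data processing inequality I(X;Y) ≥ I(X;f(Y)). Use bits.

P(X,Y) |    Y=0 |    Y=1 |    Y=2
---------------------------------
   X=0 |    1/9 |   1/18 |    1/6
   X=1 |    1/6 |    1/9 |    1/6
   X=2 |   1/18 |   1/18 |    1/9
I(X;Y) = 0.0169, I(X;f(Y)) = 0.0077, inequality holds: 0.0169 ≥ 0.0077

Data Processing Inequality: For any Markov chain X → Y → Z, we have I(X;Y) ≥ I(X;Z).

Here Z = f(Y) is a deterministic function of Y, forming X → Y → Z.

Original I(X;Y) = 0.0169 bits

After applying f:
P(X,Z) where Z=f(Y):
- P(X,Z=0) = P(X,Y=1) + P(X,Y=2)
- P(X,Z=1) = P(X,Y=0)

I(X;Z) = I(X;f(Y)) = 0.0077 bits

Verification: 0.0169 ≥ 0.0077 ✓

Information cannot be created by processing; the function f can only lose information about X.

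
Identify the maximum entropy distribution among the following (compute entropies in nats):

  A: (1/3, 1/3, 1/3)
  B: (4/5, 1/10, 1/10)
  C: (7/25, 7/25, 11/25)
A

For a discrete distribution over n outcomes, entropy is maximized by the uniform distribution.

Computing entropies:
H(A) = 1.0986 nats
H(B) = 0.6390 nats
H(C) = 1.0741 nats

The uniform distribution (where all probabilities equal 1/3) achieves the maximum entropy of log_e(3) = 1.0986 nats.

Distribution A has the highest entropy.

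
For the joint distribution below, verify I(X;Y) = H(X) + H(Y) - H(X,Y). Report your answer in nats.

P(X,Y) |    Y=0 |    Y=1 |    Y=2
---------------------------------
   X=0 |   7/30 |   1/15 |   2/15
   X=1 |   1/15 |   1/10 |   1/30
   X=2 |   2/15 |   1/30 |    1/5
I(X;Y) = 0.0874 nats

Mutual information has multiple equivalent forms:
- I(X;Y) = H(X) - H(X|Y)
- I(X;Y) = H(Y) - H(Y|X)
- I(X;Y) = H(X) + H(Y) - H(X,Y)

Computing all quantities:
H(X) = 1.0521, H(Y) = 1.0521, H(X,Y) = 2.0168
H(X|Y) = 0.9647, H(Y|X) = 0.9647

Verification:
H(X) - H(X|Y) = 1.0521 - 0.9647 = 0.0874
H(Y) - H(Y|X) = 1.0521 - 0.9647 = 0.0874
H(X) + H(Y) - H(X,Y) = 1.0521 + 1.0521 - 2.0168 = 0.0874

All forms give I(X;Y) = 0.0874 nats. ✓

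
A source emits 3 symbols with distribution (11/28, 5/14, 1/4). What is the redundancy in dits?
0.0075 dits

Redundancy measures how far a source is from maximum entropy:
R = H_max - H(X)

Maximum entropy for 3 symbols: H_max = log_10(3) = 0.4771 dits
Actual entropy: H(X) = 0.4696 dits
Redundancy: R = 0.4771 - 0.4696 = 0.0075 dits

This redundancy represents potential for compression: the source could be compressed by 0.0075 dits per symbol.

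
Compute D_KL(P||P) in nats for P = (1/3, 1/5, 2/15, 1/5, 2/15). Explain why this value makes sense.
0.0000 nats

KL divergence satisfies the Gibbs inequality: D_KL(P||Q) ≥ 0 for all distributions P, Q.

D_KL(P||Q) = Σ p(x) log(p(x)/q(x))
Each term is p(x) × log_e(p(x)/p(x)) = p(x) × log_e(1) = 0, so the sum is 0.
D_KL(P||Q) = 0.0000 nats

When P = Q, the KL divergence is exactly 0, as there is no 'divergence' between identical distributions.

This non-negativity is a fundamental property: relative entropy cannot be negative because it measures how different Q is from P.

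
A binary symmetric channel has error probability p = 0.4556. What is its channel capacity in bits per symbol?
0.0057 bits

For a binary symmetric channel (BSC) with error probability p:
Capacity C = 1 - H(p) bits per symbol

where H(p) = -p log₂(p) - (1-p) log₂(1-p) is the binary entropy function.

H(0.4556) = 0.9943 bits
C = 1 - 0.9943 = 0.0057 bits per symbol

This means we can reliably transmit up to 0.0057 bits of information per channel use.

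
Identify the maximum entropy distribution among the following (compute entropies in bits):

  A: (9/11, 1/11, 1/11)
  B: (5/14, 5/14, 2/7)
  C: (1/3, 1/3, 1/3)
C

For a discrete distribution over n outcomes, entropy is maximized by the uniform distribution.

Computing entropies:
H(A) = 0.8659 bits
H(B) = 1.5774 bits
H(C) = 1.5850 bits

The uniform distribution (where all probabilities equal 1/3) achieves the maximum entropy of log_2(3) = 1.5850 bits.

Distribution C has the highest entropy.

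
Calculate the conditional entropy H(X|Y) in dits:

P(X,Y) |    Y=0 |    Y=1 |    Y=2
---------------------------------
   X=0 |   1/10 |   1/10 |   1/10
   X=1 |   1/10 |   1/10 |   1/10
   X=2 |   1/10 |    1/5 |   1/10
0.4669 dits

Using the chain rule: H(X|Y) = H(X,Y) - H(Y)

First, compute H(X,Y) = 0.9398 dits

Marginal P(Y) = (3/10, 2/5, 3/10)
H(Y) = 0.4729 dits

H(X|Y) = H(X,Y) - H(Y) = 0.9398 - 0.4729 = 0.4669 dits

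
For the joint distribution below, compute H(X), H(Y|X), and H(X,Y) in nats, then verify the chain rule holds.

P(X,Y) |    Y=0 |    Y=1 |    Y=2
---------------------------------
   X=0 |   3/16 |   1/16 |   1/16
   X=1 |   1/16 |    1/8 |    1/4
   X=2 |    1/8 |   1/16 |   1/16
H(X,Y) = 2.0467, H(X) = 1.0717, H(Y|X) = 0.9750 (all in nats)

Chain rule: H(X,Y) = H(X) + H(Y|X)

Left side — joint entropy directly:
H(X,Y) = -Σ p(x,y) log p(x,y) = 2.0467 nats

Right side — compute H(Y|X) from the conditional distributions:
P(X) = (5/16, 7/16, 1/4), so H(X) = 1.0717 nats
H(Y|X) = Σ_x P(X=x) · H(Y|X=x):
  P(Y|X=0) = (3/5, 1/5, 1/5), H(Y|X=0) = 0.9503, weight P(X=0) = 5/16
  P(Y|X=1) = (1/7, 2/7, 4/7), H(Y|X=1) = 0.9557, weight P(X=1) = 7/16
  P(Y|X=2) = (1/2, 1/4, 1/4), H(Y|X=2) = 1.0397, weight P(X=2) = 1/4
H(Y|X) = 0.9750 nats

H(X) + H(Y|X) = 1.0717 + 0.9750 = 2.0467 nats

Both sides equal 2.0467 nats. ✓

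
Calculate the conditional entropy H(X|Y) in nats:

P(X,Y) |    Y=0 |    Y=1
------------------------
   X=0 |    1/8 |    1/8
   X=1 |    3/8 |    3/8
0.5623 nats

Using the chain rule: H(X|Y) = H(X,Y) - H(Y)

First, compute H(X,Y) = 1.2555 nats

Marginal P(Y) = (1/2, 1/2)
H(Y) = 0.6931 nats

H(X|Y) = H(X,Y) - H(Y) = 1.2555 - 0.6931 = 0.5623 nats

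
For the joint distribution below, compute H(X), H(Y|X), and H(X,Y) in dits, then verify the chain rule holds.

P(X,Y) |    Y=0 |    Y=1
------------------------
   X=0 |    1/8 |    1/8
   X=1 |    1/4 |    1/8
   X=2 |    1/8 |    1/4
H(X,Y) = 0.7526, H(X) = 0.4700, H(Y|X) = 0.2826 (all in dits)

Chain rule: H(X,Y) = H(X) + H(Y|X)

Left side — joint entropy directly:
H(X,Y) = -Σ p(x,y) log p(x,y) = 0.7526 dits

Right side — compute H(Y|X) from the conditional distributions:
P(X) = (1/4, 3/8, 3/8), so H(X) = 0.4700 dits
H(Y|X) = Σ_x P(X=x) · H(Y|X=x):
  P(Y|X=0) = (1/2, 1/2), H(Y|X=0) = 0.3010, weight P(X=0) = 1/4
  P(Y|X=1) = (2/3, 1/3), H(Y|X=1) = 0.2764, weight P(X=1) = 3/8
  P(Y|X=2) = (1/3, 2/3), H(Y|X=2) = 0.2764, weight P(X=2) = 3/8
H(Y|X) = 0.2826 dits

H(X) + H(Y|X) = 0.4700 + 0.2826 = 0.7526 dits

Both sides equal 0.7526 dits. ✓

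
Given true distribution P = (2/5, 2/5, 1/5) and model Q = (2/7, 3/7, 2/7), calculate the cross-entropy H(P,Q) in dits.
0.4736 dits

Cross-entropy: H(P,Q) = -Σ p(x) log q(x)

Alternatively: H(P,Q) = H(P) + D_KL(P||Q)
H(P) = 0.4581 dits
D_KL(P||Q) = 0.0155 dits

H(P,Q) = 0.4581 + 0.0155 = 0.4736 dits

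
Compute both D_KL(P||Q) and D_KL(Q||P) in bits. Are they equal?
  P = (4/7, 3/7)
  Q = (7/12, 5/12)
D_KL(P||Q) = 0.0004, D_KL(Q||P) = 0.0004

KL divergence is not symmetric: D_KL(P||Q) ≠ D_KL(Q||P) in general.

D_KL(P||Q) = 0.0004 bits
D_KL(Q||P) = 0.0004 bits

In this case they happen to be equal (to 4 decimal places).

This asymmetry is why KL divergence is not a true distance metric.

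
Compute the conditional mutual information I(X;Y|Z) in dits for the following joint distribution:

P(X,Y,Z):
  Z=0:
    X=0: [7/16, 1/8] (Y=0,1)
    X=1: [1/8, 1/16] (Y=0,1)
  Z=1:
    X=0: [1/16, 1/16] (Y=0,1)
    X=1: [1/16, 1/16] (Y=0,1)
0.0019 dits

Conditional mutual information: I(X;Y|Z) = H(X|Z) + H(Y|Z) - H(X,Y|Z)

H(Z) = 0.2442
H(X,Z) = 0.5026 → H(X|Z) = 0.2584
H(Y,Z) = 0.5026 → H(Y|Z) = 0.2584
H(X,Y,Z) = 0.7591 → H(X,Y|Z) = 0.5149

I(X;Y|Z) = 0.2584 + 0.2584 - 0.5149 = 0.0019 dits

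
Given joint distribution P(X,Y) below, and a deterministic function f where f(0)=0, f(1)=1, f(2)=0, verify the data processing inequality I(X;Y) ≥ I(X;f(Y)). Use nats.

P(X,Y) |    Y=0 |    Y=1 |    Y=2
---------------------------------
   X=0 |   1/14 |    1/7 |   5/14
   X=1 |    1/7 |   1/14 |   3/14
I(X;Y) = 0.0321, I(X;f(Y)) = 0.0051, inequality holds: 0.0321 ≥ 0.0051

Data Processing Inequality: For any Markov chain X → Y → Z, we have I(X;Y) ≥ I(X;Z).

Here Z = f(Y) is a deterministic function of Y, forming X → Y → Z.

Original I(X;Y) = 0.0321 nats

After applying f:
P(X,Z) where Z=f(Y):
- P(X,Z=0) = P(X,Y=0) + P(X,Y=2)
- P(X,Z=1) = P(X,Y=1)

I(X;Z) = I(X;f(Y)) = 0.0051 nats

Verification: 0.0321 ≥ 0.0051 ✓

Information cannot be created by processing; the function f can only lose information about X.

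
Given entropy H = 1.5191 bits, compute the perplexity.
2.8661

Perplexity is 2^H (or exp(H) for natural log).

H = 1.5191 bits
Perplexity = 2^1.5191 = 2.8661

Interpretation: The model's uncertainty is equivalent to choosing uniformly among 2.9 options.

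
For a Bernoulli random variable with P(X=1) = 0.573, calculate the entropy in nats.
0.6825 nats

The binary entropy function is:
H(p) = -p log(p) - (1-p) log(1-p)

H(0.573) = -0.573 × log_e(0.573) - 0.427 × log_e(0.427)
H(0.573) = 0.6825 nats

Note: Binary entropy is maximized at p=0.5 (H=1 bit) and minimized at p=0 or p=1 (H=0).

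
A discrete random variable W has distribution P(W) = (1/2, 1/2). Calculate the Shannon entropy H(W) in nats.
0.6931 nats

Shannon entropy is H(X) = -Σ p(x) log p(x).

For P = (1/2, 1/2):
H = -1/2 × log_e(1/2) -1/2 × log_e(1/2)
H = 0.6931 nats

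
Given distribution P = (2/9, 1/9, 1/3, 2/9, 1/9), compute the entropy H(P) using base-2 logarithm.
2.1972 bits

Shannon entropy is H(X) = -Σ p(x) log p(x).

For P = (2/9, 1/9, 1/3, 2/9, 1/9):
H = -2/9 × log_2(2/9) -1/9 × log_2(1/9) -1/3 × log_2(1/3) -2/9 × log_2(2/9) -1/9 × log_2(1/9)
H = 2.1972 bits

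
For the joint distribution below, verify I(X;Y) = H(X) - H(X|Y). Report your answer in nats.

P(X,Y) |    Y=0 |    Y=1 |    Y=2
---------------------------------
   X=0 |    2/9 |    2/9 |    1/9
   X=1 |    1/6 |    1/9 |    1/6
I(X;Y) = 0.0223 nats

Mutual information has multiple equivalent forms:
- I(X;Y) = H(X) - H(X|Y)
- I(X;Y) = H(Y) - H(Y|X)
- I(X;Y) = H(X) + H(Y) - H(X,Y)

Computing all quantities:
H(X) = 0.6870, H(Y) = 1.0893, H(X,Y) = 1.7540
H(X|Y) = 0.6647, H(Y|X) = 1.0670

Verification:
H(X) - H(X|Y) = 0.6870 - 0.6647 = 0.0223
H(Y) - H(Y|X) = 1.0893 - 1.0670 = 0.0223
H(X) + H(Y) - H(X,Y) = 0.6870 + 1.0893 - 1.7540 = 0.0223

All forms give I(X;Y) = 0.0223 nats. ✓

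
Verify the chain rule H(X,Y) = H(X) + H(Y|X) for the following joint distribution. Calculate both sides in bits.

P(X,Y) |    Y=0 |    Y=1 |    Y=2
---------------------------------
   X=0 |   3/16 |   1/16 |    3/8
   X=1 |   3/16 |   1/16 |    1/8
H(X,Y) = 2.3113, H(X) = 0.9544, H(Y|X) = 1.3568 (all in bits)

Chain rule: H(X,Y) = H(X) + H(Y|X)

Left side — joint entropy directly:
H(X,Y) = -Σ p(x,y) log p(x,y) = 2.3113 bits

Right side — compute H(Y|X) from the conditional distributions:
P(X) = (5/8, 3/8), so H(X) = 0.9544 bits
H(Y|X) = Σ_x P(X=x) · H(Y|X=x):
  P(Y|X=0) = (3/10, 1/10, 3/5), H(Y|X=0) = 1.2955, weight P(X=0) = 5/8
  P(Y|X=1) = (1/2, 1/6, 1/3), H(Y|X=1) = 1.4591, weight P(X=1) = 3/8
H(Y|X) = 1.3568 bits

H(X) + H(Y|X) = 0.9544 + 1.3568 = 2.3113 bits

Both sides equal 2.3113 bits. ✓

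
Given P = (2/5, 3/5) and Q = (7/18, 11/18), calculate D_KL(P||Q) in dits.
0.0001 dits

KL divergence: D_KL(P||Q) = Σ p(x) log(p(x)/q(x))

Computing term by term:
  x=0: 2/5 × log_10[(2/5)/(7/18)] = 2/5 × 0.0122 = 0.0049
  x=1: 3/5 × log_10[(3/5)/(11/18)] = 3/5 × -0.0080 = -0.0048

D_KL(P||Q) = 0.0001 dits

Note: KL divergence is always non-negative and equals 0 iff P = Q.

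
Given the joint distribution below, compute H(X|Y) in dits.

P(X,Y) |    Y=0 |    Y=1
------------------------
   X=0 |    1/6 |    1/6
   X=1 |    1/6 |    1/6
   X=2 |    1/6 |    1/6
0.4771 dits

Using the chain rule: H(X|Y) = H(X,Y) - H(Y)

First, compute H(X,Y) = 0.7782 dits

Marginal P(Y) = (1/2, 1/2)
H(Y) = 0.3010 dits

H(X|Y) = H(X,Y) - H(Y) = 0.7782 - 0.3010 = 0.4771 dits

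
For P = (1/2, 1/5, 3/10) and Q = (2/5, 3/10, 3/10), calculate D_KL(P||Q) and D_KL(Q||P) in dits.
D_KL(P||Q) = 0.0132, D_KL(Q||P) = 0.0141

KL divergence is not symmetric: D_KL(P||Q) ≠ D_KL(Q||P) in general.

D_KL(P||Q) = 0.0132 dits
D_KL(Q||P) = 0.0141 dits

No, they are not equal!

This asymmetry is why KL divergence is not a true distance metric.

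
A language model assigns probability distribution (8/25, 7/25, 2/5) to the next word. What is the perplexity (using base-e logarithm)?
2.9670

Perplexity is e^H (or exp(H) for natural log).

First, H = -Σ p log p = 1.0876 nats
Perplexity = e^1.0876 = 2.9670

Interpretation: The model's uncertainty is equivalent to choosing uniformly among 3.0 options.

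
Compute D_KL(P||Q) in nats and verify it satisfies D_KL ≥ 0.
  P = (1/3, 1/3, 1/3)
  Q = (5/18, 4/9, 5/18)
0.0257 nats

KL divergence satisfies the Gibbs inequality: D_KL(P||Q) ≥ 0 for all distributions P, Q.

D_KL(P||Q) = Σ p(x) log(p(x)/q(x))
Term by term:
  x=0: 1/3 × log_e[(1/3)/(5/18)] = 0.0608
  x=1: 1/3 × log_e[(1/3)/(4/9)] = -0.0959
  x=2: 1/3 × log_e[(1/3)/(5/18)] = 0.0608
D_KL(P||Q) = 0.0257 nats

D_KL(P||Q) = 0.0257 ≥ 0 ✓

This non-negativity is a fundamental property: relative entropy cannot be negative because it measures how different Q is from P.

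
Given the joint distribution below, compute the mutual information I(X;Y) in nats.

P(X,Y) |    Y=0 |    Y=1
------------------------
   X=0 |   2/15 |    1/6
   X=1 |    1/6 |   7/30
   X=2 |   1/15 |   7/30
0.0205 nats

Mutual information: I(X;Y) = H(X) + H(Y) - H(X,Y)

Marginals:
P(X) = (3/10, 2/5, 3/10), H(X) = 1.0889 nats
P(Y) = (11/30, 19/30), H(Y) = 0.6572 nats

Joint entropy: H(X,Y) = 1.7256 nats

I(X;Y) = 1.0889 + 0.6572 - 1.7256 = 0.0205 nats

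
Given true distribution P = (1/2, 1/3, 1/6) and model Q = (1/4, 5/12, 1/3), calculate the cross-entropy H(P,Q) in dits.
0.5073 dits

Cross-entropy: H(P,Q) = -Σ p(x) log q(x)

Alternatively: H(P,Q) = H(P) + D_KL(P||Q)
H(P) = 0.4392 dits
D_KL(P||Q) = 0.0680 dits

H(P,Q) = 0.4392 + 0.0680 = 0.5073 dits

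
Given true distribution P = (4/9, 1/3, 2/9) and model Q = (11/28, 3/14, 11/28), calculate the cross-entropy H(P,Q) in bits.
1.6394 bits

Cross-entropy: H(P,Q) = -Σ p(x) log q(x)

Alternatively: H(P,Q) = H(P) + D_KL(P||Q)
H(P) = 1.5305 bits
D_KL(P||Q) = 0.1089 bits

H(P,Q) = 1.5305 + 0.1089 = 1.6394 bits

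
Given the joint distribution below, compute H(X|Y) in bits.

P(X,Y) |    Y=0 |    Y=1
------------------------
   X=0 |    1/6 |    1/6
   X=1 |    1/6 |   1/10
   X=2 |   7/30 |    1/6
1.5583 bits

Using the chain rule: H(X|Y) = H(X,Y) - H(Y)

First, compute H(X,Y) = 2.5454 bits

Marginal P(Y) = (17/30, 13/30)
H(Y) = 0.9871 bits

H(X|Y) = H(X,Y) - H(Y) = 2.5454 - 0.9871 = 1.5583 bits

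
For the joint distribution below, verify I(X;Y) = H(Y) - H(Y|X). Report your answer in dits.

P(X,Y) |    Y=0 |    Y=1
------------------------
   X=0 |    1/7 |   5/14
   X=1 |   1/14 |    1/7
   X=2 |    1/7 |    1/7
I(X;Y) = 0.0079 dits

Mutual information has multiple equivalent forms:
- I(X;Y) = H(X) - H(X|Y)
- I(X;Y) = H(Y) - H(Y|X)
- I(X;Y) = H(X) + H(Y) - H(X,Y)

Computing all quantities:
H(X) = 0.4493, H(Y) = 0.2831, H(X,Y) = 0.7245
H(X|Y) = 0.4414, H(Y|X) = 0.2752

Verification:
H(X) - H(X|Y) = 0.4493 - 0.4414 = 0.0079
H(Y) - H(Y|X) = 0.2831 - 0.2752 = 0.0079
H(X) + H(Y) - H(X,Y) = 0.4493 + 0.2831 - 0.7245 = 0.0079

All forms give I(X;Y) = 0.0079 dits. ✓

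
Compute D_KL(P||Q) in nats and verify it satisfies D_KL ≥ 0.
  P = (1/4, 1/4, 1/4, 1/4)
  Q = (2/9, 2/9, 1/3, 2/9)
0.0164 nats

KL divergence satisfies the Gibbs inequality: D_KL(P||Q) ≥ 0 for all distributions P, Q.

D_KL(P||Q) = Σ p(x) log(p(x)/q(x))
Term by term:
  x=0: 1/4 × log_e[(1/4)/(2/9)] = 0.0294
  x=1: 1/4 × log_e[(1/4)/(2/9)] = 0.0294
  x=2: 1/4 × log_e[(1/4)/(1/3)] = -0.0719
  x=3: 1/4 × log_e[(1/4)/(2/9)] = 0.0294
D_KL(P||Q) = 0.0164 nats

D_KL(P||Q) = 0.0164 ≥ 0 ✓

This non-negativity is a fundamental property: relative entropy cannot be negative because it measures how different Q is from P.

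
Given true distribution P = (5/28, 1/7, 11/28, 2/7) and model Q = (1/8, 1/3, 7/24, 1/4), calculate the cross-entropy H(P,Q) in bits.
2.0319 bits

Cross-entropy: H(P,Q) = -Σ p(x) log q(x)

Alternatively: H(P,Q) = H(P) + D_KL(P||Q)
H(P) = 1.8908 bits
D_KL(P||Q) = 0.1411 bits

H(P,Q) = 1.8908 + 0.1411 = 2.0319 bits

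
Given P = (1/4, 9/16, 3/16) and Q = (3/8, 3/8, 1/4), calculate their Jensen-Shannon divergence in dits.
0.0078 dits

Jensen-Shannon divergence is:
JSD(P||Q) = 0.5 × D_KL(P||M) + 0.5 × D_KL(Q||M)
where M = 0.5 × (P + Q) is the mixture distribution.

M = 0.5 × (1/4, 9/16, 3/16) + 0.5 × (3/8, 3/8, 1/4) = (5/16, 15/32, 7/32)

D_KL(P||M) = 0.0078 dits
D_KL(Q||M) = 0.0078 dits

JSD(P||Q) = 0.5 × 0.0078 + 0.5 × 0.0078 = 0.0078 dits

Unlike KL divergence, JSD is symmetric and bounded: 0 ≤ JSD ≤ log(2).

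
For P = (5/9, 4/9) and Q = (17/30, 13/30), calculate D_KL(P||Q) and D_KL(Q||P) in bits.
D_KL(P||Q) = 0.0004, D_KL(Q||P) = 0.0004

KL divergence is not symmetric: D_KL(P||Q) ≠ D_KL(Q||P) in general.

D_KL(P||Q) = 0.0004 bits
D_KL(Q||P) = 0.0004 bits

In this case they happen to be equal (to 4 decimal places).

This asymmetry is why KL divergence is not a true distance metric.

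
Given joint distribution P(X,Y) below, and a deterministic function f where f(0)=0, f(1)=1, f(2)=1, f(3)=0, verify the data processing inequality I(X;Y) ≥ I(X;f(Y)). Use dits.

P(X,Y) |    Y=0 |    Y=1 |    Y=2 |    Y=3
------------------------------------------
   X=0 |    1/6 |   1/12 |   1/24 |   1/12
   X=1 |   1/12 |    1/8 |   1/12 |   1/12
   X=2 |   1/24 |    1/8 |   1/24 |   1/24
I(X;Y) = 0.0216, I(X;f(Y)) = 0.0164, inequality holds: 0.0216 ≥ 0.0164

Data Processing Inequality: For any Markov chain X → Y → Z, we have I(X;Y) ≥ I(X;Z).

Here Z = f(Y) is a deterministic function of Y, forming X → Y → Z.

Original I(X;Y) = 0.0216 dits

After applying f:
P(X,Z) where Z=f(Y):
- P(X,Z=0) = P(X,Y=0) + P(X,Y=3)
- P(X,Z=1) = P(X,Y=1) + P(X,Y=2)

I(X;Z) = I(X;f(Y)) = 0.0164 dits

Verification: 0.0216 ≥ 0.0164 ✓

Information cannot be created by processing; the function f can only lose information about X.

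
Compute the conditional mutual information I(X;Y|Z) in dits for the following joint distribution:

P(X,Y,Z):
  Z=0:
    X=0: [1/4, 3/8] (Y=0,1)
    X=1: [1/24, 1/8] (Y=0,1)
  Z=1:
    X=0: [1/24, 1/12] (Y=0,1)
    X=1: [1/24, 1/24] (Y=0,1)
0.0041 dits

Conditional mutual information: I(X;Y|Z) = H(X|Z) + H(Y|Z) - H(X,Y|Z)

H(Z) = 0.2222
H(X,Z) = 0.4601 → H(X|Z) = 0.2378
H(Y,Z) = 0.5094 → H(Y|Z) = 0.2872
H(X,Y,Z) = 0.7431 → H(X,Y|Z) = 0.5209

I(X;Y|Z) = 0.2378 + 0.2872 - 0.5209 = 0.0041 dits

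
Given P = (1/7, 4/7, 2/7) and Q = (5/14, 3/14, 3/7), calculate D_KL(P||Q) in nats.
0.3137 nats

KL divergence: D_KL(P||Q) = Σ p(x) log(p(x)/q(x))

Computing term by term:
  x=0: 1/7 × log_e[(1/7)/(5/14)] = 1/7 × -0.9163 = -0.1309
  x=1: 4/7 × log_e[(4/7)/(3/14)] = 4/7 × 0.9808 = 0.5605
  x=2: 2/7 × log_e[(2/7)/(3/7)] = 2/7 × -0.4055 = -0.1158

D_KL(P||Q) = 0.3137 nats

Note: KL divergence is always non-negative and equals 0 iff P = Q.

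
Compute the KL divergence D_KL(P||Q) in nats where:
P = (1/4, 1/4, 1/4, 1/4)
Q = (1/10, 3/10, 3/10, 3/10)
0.0923 nats

KL divergence: D_KL(P||Q) = Σ p(x) log(p(x)/q(x))

Computing term by term:
  x=0: 1/4 × log_e[(1/4)/(1/10)] = 1/4 × 0.9163 = 0.2291
  x=1: 1/4 × log_e[(1/4)/(3/10)] = 1/4 × -0.1823 = -0.0456
  x=2: 1/4 × log_e[(1/4)/(3/10)] = 1/4 × -0.1823 = -0.0456
  x=3: 1/4 × log_e[(1/4)/(3/10)] = 1/4 × -0.1823 = -0.0456

D_KL(P||Q) = 0.0923 nats

Note: KL divergence is always non-negative and equals 0 iff P = Q.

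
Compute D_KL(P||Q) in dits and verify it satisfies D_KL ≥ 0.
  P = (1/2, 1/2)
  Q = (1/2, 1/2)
0.0000 dits

KL divergence satisfies the Gibbs inequality: D_KL(P||Q) ≥ 0 for all distributions P, Q.

D_KL(P||Q) = Σ p(x) log(p(x)/q(x))
Term by term:
  x=0: 1/2 × log_10[(1/2)/(1/2)] = 0.0000
  x=1: 1/2 × log_10[(1/2)/(1/2)] = 0.0000
D_KL(P||Q) = 0.0000 dits

D_KL(P||Q) = 0.0000 ≥ 0 ✓

This non-negativity is a fundamental property: relative entropy cannot be negative because it measures how different Q is from P.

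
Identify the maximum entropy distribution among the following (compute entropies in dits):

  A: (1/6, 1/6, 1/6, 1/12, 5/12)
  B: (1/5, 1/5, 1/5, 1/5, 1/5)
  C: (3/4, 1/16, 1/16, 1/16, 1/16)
B

For a discrete distribution over n outcomes, entropy is maximized by the uniform distribution.

Computing entropies:
H(A) = 0.6374 dits
H(B) = 0.6990 dits
H(C) = 0.3947 dits

The uniform distribution (where all probabilities equal 1/5) achieves the maximum entropy of log_10(5) = 0.6990 dits.

Distribution B has the highest entropy.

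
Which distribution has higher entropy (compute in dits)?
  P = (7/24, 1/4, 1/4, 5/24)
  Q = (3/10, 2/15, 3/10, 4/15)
P

Computing entropies in dits:
H(P) = 0.5990
H(Q) = 0.5835

Distribution P has higher entropy.

Intuition: The distribution closer to uniform (more spread out) has higher entropy.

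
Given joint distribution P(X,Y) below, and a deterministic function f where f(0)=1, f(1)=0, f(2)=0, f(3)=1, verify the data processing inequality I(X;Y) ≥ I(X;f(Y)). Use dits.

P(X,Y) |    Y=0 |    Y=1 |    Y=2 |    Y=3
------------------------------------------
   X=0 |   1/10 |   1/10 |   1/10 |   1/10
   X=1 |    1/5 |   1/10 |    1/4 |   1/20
I(X;Y) = 0.0167, I(X;f(Y)) = 0.0015, inequality holds: 0.0167 ≥ 0.0015

Data Processing Inequality: For any Markov chain X → Y → Z, we have I(X;Y) ≥ I(X;Z).

Here Z = f(Y) is a deterministic function of Y, forming X → Y → Z.

Original I(X;Y) = 0.0167 dits

After applying f:
P(X,Z) where Z=f(Y):
- P(X,Z=0) = P(X,Y=1) + P(X,Y=2)
- P(X,Z=1) = P(X,Y=0) + P(X,Y=3)

I(X;Z) = I(X;f(Y)) = 0.0015 dits

Verification: 0.0167 ≥ 0.0015 ✓

Information cannot be created by processing; the function f can only lose information about X.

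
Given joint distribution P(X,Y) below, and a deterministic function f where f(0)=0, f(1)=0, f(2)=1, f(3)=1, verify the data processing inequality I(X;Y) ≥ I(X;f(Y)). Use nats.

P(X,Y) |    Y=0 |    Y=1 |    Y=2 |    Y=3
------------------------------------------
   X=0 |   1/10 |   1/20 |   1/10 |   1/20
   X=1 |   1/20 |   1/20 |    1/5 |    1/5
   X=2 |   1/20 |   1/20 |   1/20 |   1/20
I(X;Y) = 0.0622, I(X;f(Y)) = 0.0507, inequality holds: 0.0622 ≥ 0.0507

Data Processing Inequality: For any Markov chain X → Y → Z, we have I(X;Y) ≥ I(X;Z).

Here Z = f(Y) is a deterministic function of Y, forming X → Y → Z.

Original I(X;Y) = 0.0622 nats

After applying f:
P(X,Z) where Z=f(Y):
- P(X,Z=0) = P(X,Y=0) + P(X,Y=1)
- P(X,Z=1) = P(X,Y=2) + P(X,Y=3)

I(X;Z) = I(X;f(Y)) = 0.0507 nats

Verification: 0.0622 ≥ 0.0507 ✓

Information cannot be created by processing; the function f can only lose information about X.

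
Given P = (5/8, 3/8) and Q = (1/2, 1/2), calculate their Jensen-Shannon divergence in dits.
0.0035 dits

Jensen-Shannon divergence is:
JSD(P||Q) = 0.5 × D_KL(P||M) + 0.5 × D_KL(Q||M)
where M = 0.5 × (P + Q) is the mixture distribution.

M = 0.5 × (5/8, 3/8) + 0.5 × (1/2, 1/2) = (9/16, 7/16)

D_KL(P||M) = 0.0035 dits
D_KL(Q||M) = 0.0034 dits

JSD(P||Q) = 0.5 × 0.0035 + 0.5 × 0.0034 = 0.0035 dits

Unlike KL divergence, JSD is symmetric and bounded: 0 ≤ JSD ≤ log(2).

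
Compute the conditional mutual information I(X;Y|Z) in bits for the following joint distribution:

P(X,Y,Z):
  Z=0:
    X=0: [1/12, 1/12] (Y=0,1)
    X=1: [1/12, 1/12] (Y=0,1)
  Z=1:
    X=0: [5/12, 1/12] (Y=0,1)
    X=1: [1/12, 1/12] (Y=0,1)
0.0492 bits

Conditional mutual information: I(X;Y|Z) = H(X|Z) + H(Y|Z) - H(X,Y|Z)

H(Z) = 0.9183
H(X,Z) = 1.7925 → H(X|Z) = 0.8742
H(Y,Z) = 1.7925 → H(Y|Z) = 0.8742
H(X,Y,Z) = 2.6175 → H(X,Y|Z) = 1.6992

I(X;Y|Z) = 0.8742 + 0.8742 - 1.6992 = 0.0492 bits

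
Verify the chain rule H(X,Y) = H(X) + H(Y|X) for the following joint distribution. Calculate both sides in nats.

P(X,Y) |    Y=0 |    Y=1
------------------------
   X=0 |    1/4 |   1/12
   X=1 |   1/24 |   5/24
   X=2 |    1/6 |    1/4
H(X,Y) = 1.6581, H(X) = 1.0776, H(Y|X) = 0.5805 (all in nats)

Chain rule: H(X,Y) = H(X) + H(Y|X)

Left side — joint entropy directly:
H(X,Y) = -Σ p(x,y) log p(x,y) = 1.6581 nats

Right side — compute H(Y|X) from the conditional distributions:
P(X) = (1/3, 1/4, 5/12), so H(X) = 1.0776 nats
H(Y|X) = Σ_x P(X=x) · H(Y|X=x):
  P(Y|X=0) = (3/4, 1/4), H(Y|X=0) = 0.5623, weight P(X=0) = 1/3
  P(Y|X=1) = (1/6, 5/6), H(Y|X=1) = 0.4506, weight P(X=1) = 1/4
  P(Y|X=2) = (2/5, 3/5), H(Y|X=2) = 0.6730, weight P(X=2) = 5/12
H(Y|X) = 0.5805 nats

H(X) + H(Y|X) = 1.0776 + 0.5805 = 1.6581 nats

Both sides equal 1.6581 nats. ✓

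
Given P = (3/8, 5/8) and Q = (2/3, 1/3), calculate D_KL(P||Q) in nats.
0.1771 nats

KL divergence: D_KL(P||Q) = Σ p(x) log(p(x)/q(x))

Computing term by term:
  x=0: 3/8 × log_e[(3/8)/(2/3)] = 3/8 × -0.5754 = -0.2158
  x=1: 5/8 × log_e[(5/8)/(1/3)] = 5/8 × 0.6286 = 0.3929

D_KL(P||Q) = 0.1771 nats

Note: KL divergence is always non-negative and equals 0 iff P = Q.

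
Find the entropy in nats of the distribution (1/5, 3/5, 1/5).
0.9503 nats

Shannon entropy is H(X) = -Σ p(x) log p(x).

For P = (1/5, 3/5, 1/5):
H = -1/5 × log_e(1/5) -3/5 × log_e(3/5) -1/5 × log_e(1/5)
H = 0.9503 nats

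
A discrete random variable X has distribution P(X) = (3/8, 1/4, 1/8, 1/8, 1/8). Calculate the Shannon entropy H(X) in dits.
0.6489 dits

Shannon entropy is H(X) = -Σ p(x) log p(x).

For P = (3/8, 1/4, 1/8, 1/8, 1/8):
H = -3/8 × log_10(3/8) -1/4 × log_10(1/4) -1/8 × log_10(1/8) -1/8 × log_10(1/8) -1/8 × log_10(1/8)
H = 0.6489 dits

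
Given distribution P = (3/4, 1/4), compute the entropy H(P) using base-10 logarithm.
0.2442 dits

Shannon entropy is H(X) = -Σ p(x) log p(x).

For P = (3/4, 1/4):
H = -3/4 × log_10(3/4) -1/4 × log_10(1/4)
H = 0.2442 dits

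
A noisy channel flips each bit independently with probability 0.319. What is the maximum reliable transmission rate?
0.0967 bits

For a binary symmetric channel (BSC) with error probability p:
Capacity C = 1 - H(p) bits per symbol

where H(p) = -p log₂(p) - (1-p) log₂(1-p) is the binary entropy function.

H(0.319) = 0.9033 bits
C = 1 - 0.9033 = 0.0967 bits per symbol

This means we can reliably transmit up to 0.0967 bits of information per channel use.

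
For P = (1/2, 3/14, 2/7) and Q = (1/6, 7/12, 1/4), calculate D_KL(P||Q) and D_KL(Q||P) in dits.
D_KL(P||Q) = 0.1619, D_KL(Q||P) = 0.1597

KL divergence is not symmetric: D_KL(P||Q) ≠ D_KL(Q||P) in general.

D_KL(P||Q) = 0.1619 dits
D_KL(Q||P) = 0.1597 dits

No, they are not equal!

This asymmetry is why KL divergence is not a true distance metric.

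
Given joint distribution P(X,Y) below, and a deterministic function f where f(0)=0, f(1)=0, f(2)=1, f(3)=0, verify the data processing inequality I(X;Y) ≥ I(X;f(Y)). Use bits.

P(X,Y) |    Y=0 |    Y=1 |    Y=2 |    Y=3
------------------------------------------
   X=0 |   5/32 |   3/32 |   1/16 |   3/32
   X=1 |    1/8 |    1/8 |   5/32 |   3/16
I(X;Y) = 0.0332, I(X;f(Y)) = 0.0126, inequality holds: 0.0332 ≥ 0.0126

Data Processing Inequality: For any Markov chain X → Y → Z, we have I(X;Y) ≥ I(X;Z).

Here Z = f(Y) is a deterministic function of Y, forming X → Y → Z.

Original I(X;Y) = 0.0332 bits

After applying f:
P(X,Z) where Z=f(Y):
- P(X,Z=0) = P(X,Y=0) + P(X,Y=1) + P(X,Y=3)
- P(X,Z=1) = P(X,Y=2)

I(X;Z) = I(X;f(Y)) = 0.0126 bits

Verification: 0.0332 ≥ 0.0126 ✓

Information cannot be created by processing; the function f can only lose information about X.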